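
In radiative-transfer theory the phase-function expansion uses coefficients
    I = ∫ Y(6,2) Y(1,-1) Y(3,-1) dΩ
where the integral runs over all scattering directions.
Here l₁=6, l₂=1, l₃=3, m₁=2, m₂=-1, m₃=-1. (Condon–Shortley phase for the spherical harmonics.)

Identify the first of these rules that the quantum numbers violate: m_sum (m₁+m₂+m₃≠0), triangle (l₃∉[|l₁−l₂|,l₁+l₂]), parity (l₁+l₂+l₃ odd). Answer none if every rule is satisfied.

triangle

azimuthal sum: 2 − 1 − 1 = 0  ✓
5 ≤ 3 ≤ 7 (triangle on l)  ✗
L = 6 + 1 + 3 = 10 (even)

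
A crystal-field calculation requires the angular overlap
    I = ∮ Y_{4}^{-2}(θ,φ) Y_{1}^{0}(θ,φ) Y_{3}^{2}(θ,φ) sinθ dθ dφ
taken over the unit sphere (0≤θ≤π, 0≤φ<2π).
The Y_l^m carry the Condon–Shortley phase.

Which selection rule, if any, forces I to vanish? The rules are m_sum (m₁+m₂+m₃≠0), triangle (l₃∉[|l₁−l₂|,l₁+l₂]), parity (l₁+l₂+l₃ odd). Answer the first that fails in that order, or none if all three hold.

none

m₁+m₂+m₃ = -2 + 0 + 2 = 0  ✓
triangle: |4−1|=3 ≤ l₃=3 ≤ 4+1=5  ✓
parity: l₁+l₂+l₃ = 8 is even  ✓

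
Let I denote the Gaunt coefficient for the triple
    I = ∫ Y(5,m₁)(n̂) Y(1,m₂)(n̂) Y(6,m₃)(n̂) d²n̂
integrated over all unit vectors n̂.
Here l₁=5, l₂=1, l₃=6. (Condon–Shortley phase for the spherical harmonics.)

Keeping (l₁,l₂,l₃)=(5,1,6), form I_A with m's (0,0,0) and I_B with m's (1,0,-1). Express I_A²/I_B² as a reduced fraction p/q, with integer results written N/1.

Shared (l₁,l₂,l₃)=(5,1,6): N and (l;000)² cancel in I_A²/I_B².
A: Δ = 0!·10!·2!/13! = 1/858; Racah Σ t=0..0: t=0:+1/14400 = 1/14400; ⇒ 3j(5 1 6; 0 0 0)² = 6/143, sgn +1
B: Δ = 0!·10!·2!/13! = 1/858; Racah Σ t=0..0: t=0:+1/17280 = 1/17280; ⇒ 3j(5 1 6; 1 0 -1)² = 35/858, sgn -1
I_A²/I_B² = (6/143)/(35/858) = 36/35

36/35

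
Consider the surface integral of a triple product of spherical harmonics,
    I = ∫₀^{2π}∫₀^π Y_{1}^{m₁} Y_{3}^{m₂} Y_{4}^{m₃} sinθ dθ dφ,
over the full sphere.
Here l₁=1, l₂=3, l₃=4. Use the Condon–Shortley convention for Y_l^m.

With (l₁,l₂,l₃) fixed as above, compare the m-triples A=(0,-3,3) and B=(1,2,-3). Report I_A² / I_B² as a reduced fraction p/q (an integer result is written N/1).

l's match ⇒ only the (l;m) 3-j factors differ between A and B.
A: triangle coeff Δ(1,3,4) = 1/252; Σ_t [0,0]: t=0:+1/720 = 1/720; (3j)²=1/36 [(1 3 4; 0 -3 3)], sign=-1
B: triangle coeff Δ(1,3,4) = 1/252; Σ_t [0,0]: t=0:+1/240 = 1/240; (3j)²=1/12 [(1 3 4; 1 2 -3)], sign=-1
I_A²/I_B² = (1/36)/(1/12) = 1/3

1/3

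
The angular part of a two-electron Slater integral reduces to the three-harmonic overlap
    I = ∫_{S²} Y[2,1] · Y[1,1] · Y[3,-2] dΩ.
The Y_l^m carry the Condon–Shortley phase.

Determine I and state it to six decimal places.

m-sum 0 ✓  L=6 even ✓  1≤3≤3 ✓
Π(2lᵢ+1) = 5×3×7 = 105
triangle coeff Δ(2,1,3) = 1/105
Σ_t [0,0]: t=0:+1/4 = 1/4
(3j)²=3/35 [(2 1 3; 0 0 0)], sign=-1
Σ_t [0,0]: t=0:+1/12 = 1/12
(3j)²=2/21 [(2 1 3; 1 1 -2)], sign=-1
⇒ 4πI² = 6/7
I = (+1)√(6/7/(4π)) = 0.26116903

0.261169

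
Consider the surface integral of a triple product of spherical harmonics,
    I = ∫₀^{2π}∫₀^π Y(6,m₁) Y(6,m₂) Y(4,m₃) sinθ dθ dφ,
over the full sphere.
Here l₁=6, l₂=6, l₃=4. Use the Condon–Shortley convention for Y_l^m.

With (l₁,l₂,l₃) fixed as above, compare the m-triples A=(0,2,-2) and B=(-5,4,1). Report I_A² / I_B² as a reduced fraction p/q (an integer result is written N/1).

Shared (l₁,l₂,l₃)=(6,6,4): N and (l;000)² cancel in I_A²/I_B².
A: Δ = 8!·4!·4!/17! = 1/15315300; Racah Σ t=4..6: t=4:+1/55296 t=5:−1/25920 t=6:+1/138240 = -11/829440; ⇒ 3j(6 6 4; 0 2 -2)² = 11/1326, sgn -1
B: Δ = 8!·4!·4!/17! = 1/15315300; Racah Σ t=7..8: t=7:−1/725760 t=8:+1/967680 = -1/2903040; ⇒ 3j(6 6 4; -5 4 1)² = 5/3094, sgn +1
I_A²/I_B² = (11/1326)/(5/3094) = 77/15

77/15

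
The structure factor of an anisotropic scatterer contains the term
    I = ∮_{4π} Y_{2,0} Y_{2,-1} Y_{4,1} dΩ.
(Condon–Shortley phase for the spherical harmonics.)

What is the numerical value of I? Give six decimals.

Rules hold: Σm=0, L=8 even, 0≤4≤4.
N = 5·5·9 = 225
Δ = 0!·4!·4!/9! = 1/630
Racah Σ t=0..0: t=0:+1/16 = 1/16
⇒ 3j(2 2 4; 0 0 0)² = 2/35, sgn +1
Racah Σ t=0..0: t=0:+1/24 = 1/24
⇒ 3j(2 2 4; 0 -1 1)² = 1/21, sgn -1
4πI² = N·(3j₀)²·(3jₘ)² = 30/49
I = -1·√(0.612245/4π) = -0.22072812

-0.220728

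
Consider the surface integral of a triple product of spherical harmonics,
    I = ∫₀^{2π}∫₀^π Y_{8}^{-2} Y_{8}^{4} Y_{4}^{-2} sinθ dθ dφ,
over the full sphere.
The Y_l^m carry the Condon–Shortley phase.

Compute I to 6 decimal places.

-0.011364

Rules hold: Σm=0, L=20 even, 0≤4≤16.
N = 17·17·9 = 2601
Δ = 12!·4!·4!/21! = 1/185175900
Racah Σ t=4..8: t=4:+1/557383680 t=5:−1/21772800 t=6:+1/8294400 t=7:−1/21772800 t=8:+1/557383680 = 1/30965760
⇒ 3j(8 8 4; 0 0 0)² = 36/4199, sgn +1
Racah Σ t=8..10: t=8:+1/92897280 t=9:−1/78382080 t=10:+1/696729600 = -1/1791590400
⇒ 3j(8 8 4; -2 4 -2)² = 11/151164, sgn -1
4πI² = N·(3j₀)²·(3jₘ)² = 99/61009
I = -1·√(0.00162271/4π) = -0.01136359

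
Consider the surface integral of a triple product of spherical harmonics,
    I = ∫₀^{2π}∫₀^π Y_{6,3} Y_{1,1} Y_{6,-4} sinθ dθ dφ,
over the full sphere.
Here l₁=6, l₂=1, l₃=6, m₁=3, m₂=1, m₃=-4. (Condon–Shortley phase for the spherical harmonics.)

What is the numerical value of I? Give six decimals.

L=13 odd ⇒ parity kills the (l;000) factor ⇒ I = 0

0.000000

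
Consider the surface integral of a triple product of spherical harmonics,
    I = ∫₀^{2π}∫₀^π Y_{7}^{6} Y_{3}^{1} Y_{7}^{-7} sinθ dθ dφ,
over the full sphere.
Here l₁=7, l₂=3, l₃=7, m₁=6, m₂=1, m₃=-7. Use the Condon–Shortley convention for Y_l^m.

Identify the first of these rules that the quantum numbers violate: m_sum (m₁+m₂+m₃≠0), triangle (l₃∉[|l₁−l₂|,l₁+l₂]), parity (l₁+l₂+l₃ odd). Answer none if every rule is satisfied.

parity

m₁+m₂+m₃ = 6 + 1 − 7 = 0  ✓
triangle: |7−3|=4 ≤ l₃=7 ≤ 7+3=10  ✓
parity: l₁+l₂+l₃ = 17 is odd  ✗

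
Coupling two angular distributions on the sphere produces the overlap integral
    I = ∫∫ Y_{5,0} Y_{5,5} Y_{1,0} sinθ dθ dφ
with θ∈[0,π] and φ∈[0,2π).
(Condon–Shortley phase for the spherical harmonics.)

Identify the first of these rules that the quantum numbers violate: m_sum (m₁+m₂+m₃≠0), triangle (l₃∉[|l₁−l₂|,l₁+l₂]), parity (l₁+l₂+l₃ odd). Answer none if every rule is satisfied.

m_sum

Σmᵢ = 5  ✗
l₃∈[|l₁−l₂|,l₁+l₂]=[0,10], have l₃=1
Σlᵢ = 11 ⇒ odd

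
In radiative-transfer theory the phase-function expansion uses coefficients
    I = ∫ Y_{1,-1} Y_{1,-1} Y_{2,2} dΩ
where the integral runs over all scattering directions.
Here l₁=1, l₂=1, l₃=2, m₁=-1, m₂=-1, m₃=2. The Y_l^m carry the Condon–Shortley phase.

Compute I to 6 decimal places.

m-sum 0 ✓  L=4 even ✓  0≤2≤2 ✓
Π(2lᵢ+1) = 3×3×5 = 45
triangle coeff Δ(1,1,2) = 1/30
Σ_t [0,0]: t=0:+1/1 = 1/1
(3j)²=2/15 [(1 1 2; 0 0 0)], sign=+1
Σ_t [0,0]: t=0:+1/4 = 1/4
(3j)²=1/5 [(1 1 2; -1 -1 2)], sign=+1
⇒ 4πI² = 6/5
I = (+1)√(6/5/(4π)) = 0.30901936

0.309019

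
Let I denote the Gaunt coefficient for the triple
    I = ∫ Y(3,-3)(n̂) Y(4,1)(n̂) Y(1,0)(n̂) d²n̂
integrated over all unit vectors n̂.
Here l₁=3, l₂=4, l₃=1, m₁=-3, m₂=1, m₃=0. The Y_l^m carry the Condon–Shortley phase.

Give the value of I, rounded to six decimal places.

0.000000

Σmᵢ = -2 ≠ 0, so the φ-integral vanishes; I = 0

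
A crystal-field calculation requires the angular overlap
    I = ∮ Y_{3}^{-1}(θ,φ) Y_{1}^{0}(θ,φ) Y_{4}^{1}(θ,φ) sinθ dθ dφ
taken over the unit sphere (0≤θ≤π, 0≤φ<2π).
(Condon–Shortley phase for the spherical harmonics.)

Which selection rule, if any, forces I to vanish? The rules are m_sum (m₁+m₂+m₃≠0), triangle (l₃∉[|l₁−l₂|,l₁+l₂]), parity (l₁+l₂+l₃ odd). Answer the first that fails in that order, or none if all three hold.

azimuthal sum: -1 + 0 + 1 = 0  ✓
2 ≤ 4 ≤ 4 (triangle on l)  ✓
L = 3 + 1 + 4 = 8 (even)  ✓

none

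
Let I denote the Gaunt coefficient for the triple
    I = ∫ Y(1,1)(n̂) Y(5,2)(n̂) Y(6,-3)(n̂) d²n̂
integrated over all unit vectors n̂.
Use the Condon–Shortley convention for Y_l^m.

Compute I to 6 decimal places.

Rules hold: Σm=0, L=12 even, 4≤6≤6.
N = 3·11·13 = 429
Δ = 0!·2!·10!/13! = 1/858
Racah Σ t=0..0: t=0:+1/14400 = 1/14400
⇒ 3j(1 5 6; 0 0 0)² = 6/143, sgn +1
Racah Σ t=0..0: t=0:+1/60480 = 1/60480
⇒ 3j(1 5 6; 1 2 -3)² = 6/143, sgn -1
4πI² = N·(3j₀)²·(3jₘ)² = 108/143
I = -1·√(0.755245/4π) = -0.24515397

-0.245154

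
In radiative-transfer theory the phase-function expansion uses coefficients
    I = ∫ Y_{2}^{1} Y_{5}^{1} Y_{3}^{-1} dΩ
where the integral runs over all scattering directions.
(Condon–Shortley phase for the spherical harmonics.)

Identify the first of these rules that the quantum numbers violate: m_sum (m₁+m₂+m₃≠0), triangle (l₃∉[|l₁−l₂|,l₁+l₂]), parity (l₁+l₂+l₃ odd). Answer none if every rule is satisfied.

m_sum

azimuthal sum: 1 + 1 − 1 = 1  ✗
3 ≤ 3 ≤ 7 (triangle on l)
L = 2 + 5 + 3 = 10 (even)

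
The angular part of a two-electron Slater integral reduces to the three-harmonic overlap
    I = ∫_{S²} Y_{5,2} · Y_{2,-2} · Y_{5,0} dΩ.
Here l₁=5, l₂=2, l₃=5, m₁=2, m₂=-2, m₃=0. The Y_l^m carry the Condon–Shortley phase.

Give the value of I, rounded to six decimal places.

Checks pass: Σm=0; 12 even; l₃=5∈[3,7].
(2·5+1)(2·2+1)(2·5+1) = 605
Δ: 2! 8! 2! / 13! → 1/38610
sum: t=0:+1/2880 t=1:−1/576 t=2:+1/2880 = -1/960
3j²(5 2 5; 0 0 0) = Δ·Π!·Σ² = 10/429  (sign +1)
sum: t=0:+1/2880 = 1/2880
3j²(5 2 5; 2 -2 0) = Δ·Π!·Σ² = 14/429  (sign -1)
combine: 4πI² = 605·10/429·14/429 = 700/1521
take √, sign -1: I = -0.19137248

-0.191372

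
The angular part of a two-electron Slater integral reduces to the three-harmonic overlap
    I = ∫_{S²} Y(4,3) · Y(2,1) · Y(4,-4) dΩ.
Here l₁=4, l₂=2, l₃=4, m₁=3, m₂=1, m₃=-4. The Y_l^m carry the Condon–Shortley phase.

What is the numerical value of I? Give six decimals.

0.198645

m-sum 0 ✓  L=10 even ✓  2≤4≤6 ✓
Π(2lᵢ+1) = 9×5×9 = 405
triangle coeff Δ(4,2,4) = 1/13860
Σ_t [0,2]: t=0:+1/192 t=1:−1/36 t=2:+1/192 = -5/288
(3j)²=20/693 [(4 2 4; 0 0 0)], sign=-1
Σ_t [1,1]: t=1:−1/1440 = -1/1440
(3j)²=7/165 [(4 2 4; 3 1 -4)], sign=-1
⇒ 4πI² = 60/121
I = (+1)√(60/121/(4π)) = 0.19864517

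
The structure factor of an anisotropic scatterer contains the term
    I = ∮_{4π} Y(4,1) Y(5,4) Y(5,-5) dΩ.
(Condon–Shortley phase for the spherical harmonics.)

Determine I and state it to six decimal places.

m-sum 0 ✓  L=14 even ✓  1≤5≤9 ✓
Π(2lᵢ+1) = 9×11×11 = 1089
triangle coeff Δ(4,5,5) = 1/3153150
Σ_t [0,4]: t=0:+1/69120 t=1:−1/1728 t=2:+1/576 t=3:−1/1728 t=4:+1/69120 = 7/11520
(3j)²=2/143 [(4 5 5; 0 0 0)], sign=-1
Σ_t [3,3]: t=3:−1/103680 = -1/103680
(3j)²=4/143 [(4 5 5; 1 4 -5)], sign=-1
⇒ 4πI² = 72/169
I = (+1)√(72/169/(4π)) = 0.18412721

0.184127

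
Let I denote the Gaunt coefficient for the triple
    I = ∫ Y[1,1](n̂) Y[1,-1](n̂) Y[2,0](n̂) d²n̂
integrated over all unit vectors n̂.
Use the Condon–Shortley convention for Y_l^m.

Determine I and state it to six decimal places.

Rules hold: Σm=0, L=4 even, 0≤2≤2.
N = 3·3·5 = 45
Δ = 0!·2!·2!/5! = 1/30
Racah Σ t=0..0: t=0:+1/1 = 1/1
⇒ 3j(1 1 2; 0 0 0)² = 2/15, sgn +1
Racah Σ t=0..0: t=0:+1/4 = 1/4
⇒ 3j(1 1 2; 1 -1 0)² = 1/30, sgn +1
4πI² = N·(3j₀)²·(3jₘ)² = 1/5
I = +1·√(0.2/4π) = 0.12615663

0.126157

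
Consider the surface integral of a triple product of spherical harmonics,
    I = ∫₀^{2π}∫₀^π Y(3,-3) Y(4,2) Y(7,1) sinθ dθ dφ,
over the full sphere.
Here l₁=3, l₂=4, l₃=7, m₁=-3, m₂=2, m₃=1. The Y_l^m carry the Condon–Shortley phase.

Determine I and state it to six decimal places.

Checks pass: Σm=0; 14 even; l₃=7∈[1,7].
(2·3+1)(2·4+1)(2·7+1) = 945
Δ: 0! 6! 8! / 15! → 1/45045
sum: t=0:+1/20736 = 1/20736
3j²(3 4 7; 0 0 0) = Δ·Π!·Σ² = 35/1287  (sign -1)
sum: t=0:+1/1036800 = 1/1036800
3j²(3 4 7; -3 2 1) = Δ·Π!·Σ² = 4/6435  (sign +1)
combine: 4πI² = 945·35/1287·4/6435 = 980/61347
take √, sign -1: I = -0.03565426

-0.035654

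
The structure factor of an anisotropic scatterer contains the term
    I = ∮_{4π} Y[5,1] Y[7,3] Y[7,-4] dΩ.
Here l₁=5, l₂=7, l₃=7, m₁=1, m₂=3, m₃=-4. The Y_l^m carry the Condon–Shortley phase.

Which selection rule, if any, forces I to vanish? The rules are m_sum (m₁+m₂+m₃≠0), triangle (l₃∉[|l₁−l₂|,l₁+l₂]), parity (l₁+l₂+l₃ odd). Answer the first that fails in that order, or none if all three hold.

azimuthal sum: 1 + 3 − 4 = 0  ✓
2 ≤ 7 ≤ 12 (triangle on l)  ✓
L = 5 + 7 + 7 = 19 (odd)  ✗

parity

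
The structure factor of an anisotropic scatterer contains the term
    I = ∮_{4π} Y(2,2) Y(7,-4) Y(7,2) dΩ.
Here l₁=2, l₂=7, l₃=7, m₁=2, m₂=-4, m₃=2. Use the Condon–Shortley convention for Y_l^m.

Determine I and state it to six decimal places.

-0.163963

Checks pass: Σm=0; 16 even; l₃=7∈[5,9].
(2·2+1)(2·7+1)(2·7+1) = 1125
Δ: 2! 2! 12! / 17! → 1/185640
sum: t=0:+1/2419200 t=1:−1/518400 t=2:+1/2419200 = -1/907200
3j²(2 7 7; 0 0 0) = Δ·Π!·Σ² = 56/3315  (sign +1)
sum: t=0:+1/8709120 = 1/8709120
3j²(2 7 7; 2 -4 2) = Δ·Π!·Σ² = 55/3094  (sign -1)
combine: 4πI² = 1125·56/3315·55/3094 = 16500/48841
take √, sign -1: I = -0.16396259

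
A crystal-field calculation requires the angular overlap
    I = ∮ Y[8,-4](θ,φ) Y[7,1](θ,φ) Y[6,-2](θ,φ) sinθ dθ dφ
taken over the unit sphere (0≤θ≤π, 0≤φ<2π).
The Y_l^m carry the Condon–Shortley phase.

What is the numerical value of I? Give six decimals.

-4 + 1 − 2 = -5 ≠ 0: azimuthal integral kills it; I = 0

0.000000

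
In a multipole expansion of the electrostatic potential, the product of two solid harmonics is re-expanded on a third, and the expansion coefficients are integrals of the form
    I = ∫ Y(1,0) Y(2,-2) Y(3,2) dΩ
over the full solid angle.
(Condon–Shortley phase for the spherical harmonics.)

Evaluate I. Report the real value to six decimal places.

0.184674

m-sum 0 ✓  L=6 even ✓  1≤3≤3 ✓
Π(2lᵢ+1) = 3×5×7 = 105
triangle coeff Δ(1,2,3) = 1/105
Σ_t [0,0]: t=0:+1/4 = 1/4
(3j)²=3/35 [(1 2 3; 0 0 0)], sign=-1
Σ_t [0,0]: t=0:+1/24 = 1/24
(3j)²=1/21 [(1 2 3; 0 -2 2)], sign=-1
⇒ 4πI² = 3/7
I = (+1)√(3/7/(4π)) = 0.18467439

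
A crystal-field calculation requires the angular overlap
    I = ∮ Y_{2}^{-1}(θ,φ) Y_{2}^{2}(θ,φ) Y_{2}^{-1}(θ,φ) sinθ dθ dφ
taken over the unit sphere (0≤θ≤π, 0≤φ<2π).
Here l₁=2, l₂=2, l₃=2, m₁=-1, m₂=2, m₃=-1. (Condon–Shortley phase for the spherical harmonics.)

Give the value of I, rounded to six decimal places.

Rules hold: Σm=0, L=6 even, 0≤2≤4.
N = 5·5·5 = 125
Δ = 2!·2!·2!/7! = 1/630
Racah Σ t=0..2: t=0:+1/8 t=1:−1/1 t=2:+1/8 = -3/4
⇒ 3j(2 2 2; 0 0 0)² = 2/35, sgn -1
Racah Σ t=2..2: t=2:+1/4 = 1/4
⇒ 3j(2 2 2; -1 2 -1)² = 3/35, sgn -1
4πI² = N·(3j₀)²·(3jₘ)² = 30/49
I = +1·√(0.612245/4π) = 0.22072812

0.220728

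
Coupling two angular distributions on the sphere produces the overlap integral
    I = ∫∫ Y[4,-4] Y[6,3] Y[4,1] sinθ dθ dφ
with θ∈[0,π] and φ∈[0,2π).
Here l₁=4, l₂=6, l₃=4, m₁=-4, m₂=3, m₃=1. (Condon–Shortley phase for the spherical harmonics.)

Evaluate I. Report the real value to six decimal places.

0.155830

m-sum 0 ✓  L=14 even ✓  2≤4≤10 ✓
Π(2lᵢ+1) = 9×13×9 = 1053
triangle coeff Δ(4,6,4) = 1/1261260
Σ_t [2,4]: t=2:+1/4608 t=3:−1/1296 t=4:+1/4608 = -7/20736
(3j)²=20/1287 [(4 6 4; 0 0 0)], sign=-1
Σ_t [6,6]: t=6:+1/51840 = 1/51840
(3j)²=8/429 [(4 6 4; -4 3 1)], sign=-1
⇒ 4πI² = 480/1573
I = (+1)√(480/1573/(4π)) = 0.15583009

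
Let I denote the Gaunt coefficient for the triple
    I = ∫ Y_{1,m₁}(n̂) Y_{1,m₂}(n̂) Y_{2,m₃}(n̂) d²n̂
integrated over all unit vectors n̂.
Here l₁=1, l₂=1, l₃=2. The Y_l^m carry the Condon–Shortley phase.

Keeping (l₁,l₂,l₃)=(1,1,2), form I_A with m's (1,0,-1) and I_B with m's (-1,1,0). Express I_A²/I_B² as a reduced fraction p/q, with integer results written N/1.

Shared (l₁,l₂,l₃)=(1,1,2): N and (l;000)² cancel in I_A²/I_B².
A: Δ = 0!·2!·2!/5! = 1/30; Racah Σ t=0..0: t=0:+1/2 = 1/2; ⇒ 3j(1 1 2; 1 0 -1)² = 1/10, sgn -1
B: Δ = 0!·2!·2!/5! = 1/30; Racah Σ t=0..0: t=0:+1/4 = 1/4; ⇒ 3j(1 1 2; -1 1 0)² = 1/30, sgn +1
I_A²/I_B² = (1/10)/(1/30) = 3/1

3/1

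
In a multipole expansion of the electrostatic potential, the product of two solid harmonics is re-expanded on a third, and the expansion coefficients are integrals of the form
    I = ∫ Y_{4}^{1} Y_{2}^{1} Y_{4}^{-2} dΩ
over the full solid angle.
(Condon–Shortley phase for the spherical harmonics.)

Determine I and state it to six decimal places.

Checks pass: Σm=0; 10 even; l₃=4∈[2,6].
(2·4+1)(2·2+1)(2·4+1) = 405
Δ: 2! 6! 2! / 11! → 1/13860
sum: t=0:+1/192 t=1:−1/36 t=2:+1/192 = -5/288
3j²(4 2 4; 0 0 0) = Δ·Π!·Σ² = 20/693  (sign -1)
sum: t=1:−1/96 t=2:+1/240 = -1/160
3j²(4 2 4; 1 1 -2) = Δ·Π!·Σ² = 27/1540  (sign -1)
combine: 4πI² = 405·20/693·27/1540 = 1215/5929
take √, sign +1: I = 0.12770047

0.127700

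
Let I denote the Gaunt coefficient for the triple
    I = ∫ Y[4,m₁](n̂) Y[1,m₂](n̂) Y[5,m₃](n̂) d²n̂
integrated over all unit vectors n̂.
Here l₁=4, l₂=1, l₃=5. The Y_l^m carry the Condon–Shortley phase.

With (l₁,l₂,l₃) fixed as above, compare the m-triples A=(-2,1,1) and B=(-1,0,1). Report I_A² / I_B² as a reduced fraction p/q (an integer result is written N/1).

l's match ⇒ only the (l;m) 3-j factors differ between A and B.
A: triangle coeff Δ(4,1,5) = 1/495; Σ_t [0,0]: t=0:+1/2880 = 1/2880; (3j)²=2/165 [(4 1 5; -2 1 1)], sign=+1
B: triangle coeff Δ(4,1,5) = 1/495; Σ_t [0,0]: t=0:+1/720 = 1/720; (3j)²=8/165 [(4 1 5; -1 0 1)], sign=+1
I_A²/I_B² = (2/165)/(8/165) = 1/4

1/4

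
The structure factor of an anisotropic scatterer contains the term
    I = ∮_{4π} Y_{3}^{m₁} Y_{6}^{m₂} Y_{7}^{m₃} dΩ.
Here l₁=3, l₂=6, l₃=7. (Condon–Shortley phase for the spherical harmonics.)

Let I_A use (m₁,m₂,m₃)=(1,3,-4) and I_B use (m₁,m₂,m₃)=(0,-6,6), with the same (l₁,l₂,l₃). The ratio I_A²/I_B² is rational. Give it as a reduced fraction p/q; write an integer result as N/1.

135/286

Shared (l₁,l₂,l₃)=(3,6,7): N and (l;000)² cancel in I_A²/I_B².
A: Δ = 2!·4!·10!/17! = 1/2042040; Racah Σ t=0..2: t=0:+1/2903040 t=1:−1/483840 t=2:+1/1451520 = -1/967680; ⇒ 3j(3 6 7; 1 3 -4)² = 81/6188, sgn +1
B: Δ = 2!·4!·10!/17! = 1/2042040; Racah Σ t=0..0: t=0:+1/43545600 = 1/43545600; ⇒ 3j(3 6 7; 0 -6 6)² = 33/1190, sgn -1
I_A²/I_B² = (81/6188)/(33/1190) = 135/286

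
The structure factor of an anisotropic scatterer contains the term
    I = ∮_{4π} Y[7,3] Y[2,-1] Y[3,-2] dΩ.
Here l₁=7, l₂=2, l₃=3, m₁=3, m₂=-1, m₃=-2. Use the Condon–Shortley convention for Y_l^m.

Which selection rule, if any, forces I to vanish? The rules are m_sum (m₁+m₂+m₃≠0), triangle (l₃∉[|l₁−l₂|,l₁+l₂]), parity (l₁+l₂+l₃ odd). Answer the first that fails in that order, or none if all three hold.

Σmᵢ = 0  ✓
l₃∈[|l₁−l₂|,l₁+l₂]=[5,9], have l₃=3  ✗
Σlᵢ = 12 ⇒ even

triangle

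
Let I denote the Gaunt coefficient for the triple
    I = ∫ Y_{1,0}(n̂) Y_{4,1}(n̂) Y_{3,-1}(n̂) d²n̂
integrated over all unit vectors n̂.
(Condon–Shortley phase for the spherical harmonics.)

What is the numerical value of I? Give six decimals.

m-sum 0 ✓  L=8 even ✓  3≤3≤5 ✓
Π(2lᵢ+1) = 3×9×7 = 189
triangle coeff Δ(1,4,3) = 1/252
Σ_t [1,1]: t=1:−1/36 = -1/36
(3j)²=4/63 [(1 4 3; 0 0 0)], sign=+1
Σ_t [1,1]: t=1:−1/48 = -1/48
(3j)²=5/84 [(1 4 3; 0 1 -1)], sign=-1
⇒ 4πI² = 5/7
I = (-1)√(5/7/(4π)) = -0.23841361

-0.238414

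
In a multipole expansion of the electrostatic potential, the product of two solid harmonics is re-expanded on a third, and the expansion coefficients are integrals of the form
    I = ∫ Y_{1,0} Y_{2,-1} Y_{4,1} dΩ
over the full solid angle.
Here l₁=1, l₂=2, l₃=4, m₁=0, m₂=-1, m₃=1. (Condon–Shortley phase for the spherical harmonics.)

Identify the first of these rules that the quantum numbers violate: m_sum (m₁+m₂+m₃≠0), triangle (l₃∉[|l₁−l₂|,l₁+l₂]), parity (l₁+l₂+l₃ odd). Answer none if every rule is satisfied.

m₁+m₂+m₃ = 0 − 1 + 1 = 0  ✓
triangle: |1−2|=1 ≤ l₃=4 ≤ 1+2=3  ✗
parity: l₁+l₂+l₃ = 7 is odd

triangle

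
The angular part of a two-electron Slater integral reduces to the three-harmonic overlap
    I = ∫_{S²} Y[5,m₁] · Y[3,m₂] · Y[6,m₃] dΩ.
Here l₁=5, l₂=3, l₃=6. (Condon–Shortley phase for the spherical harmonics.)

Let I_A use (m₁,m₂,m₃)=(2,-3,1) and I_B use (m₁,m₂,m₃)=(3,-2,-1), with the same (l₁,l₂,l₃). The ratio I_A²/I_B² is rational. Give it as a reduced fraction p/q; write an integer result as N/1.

49/64

Same 5,3,6: normalisation and zero-m 3j drop out of the ratio.
A: Δ: 2! 8! 4! / 15! → 1/675675; sum: t=0:+1/34560 = 1/34560; 3j²(5 3 6; 2 -3 1) = Δ·Π!·Σ² = 7/429  (sign -1)
B: Δ: 2! 8! 4! / 15! → 1/675675; sum: t=0:+1/17280 t=1:−1/120960 = 1/20160; 3j²(5 3 6; 3 -2 -1) = Δ·Π!·Σ² = 64/3003  (sign -1)
I_A²/I_B² = (7/429)/(64/3003) = 49/64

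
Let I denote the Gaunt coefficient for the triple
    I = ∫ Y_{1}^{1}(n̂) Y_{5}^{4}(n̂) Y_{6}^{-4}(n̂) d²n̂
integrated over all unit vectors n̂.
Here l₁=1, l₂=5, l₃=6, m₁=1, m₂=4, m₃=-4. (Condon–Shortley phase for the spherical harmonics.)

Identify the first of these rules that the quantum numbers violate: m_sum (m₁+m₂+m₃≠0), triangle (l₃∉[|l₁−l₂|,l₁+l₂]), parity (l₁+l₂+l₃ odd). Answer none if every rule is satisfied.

m_sum

Σmᵢ = 1  ✗
l₃∈[|l₁−l₂|,l₁+l₂]=[4,6], have l₃=6
Σlᵢ = 12 ⇒ even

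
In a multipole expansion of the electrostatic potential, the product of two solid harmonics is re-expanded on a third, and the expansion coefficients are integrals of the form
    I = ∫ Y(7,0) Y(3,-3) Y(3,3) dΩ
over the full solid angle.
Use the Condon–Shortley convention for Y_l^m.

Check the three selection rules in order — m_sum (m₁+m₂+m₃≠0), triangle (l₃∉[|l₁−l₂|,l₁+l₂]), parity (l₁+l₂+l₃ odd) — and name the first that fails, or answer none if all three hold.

Σmᵢ = 0  ✓
l₃∈[|l₁−l₂|,l₁+l₂]=[4,10], have l₃=3  ✗
Σlᵢ = 13 ⇒ odd

triangle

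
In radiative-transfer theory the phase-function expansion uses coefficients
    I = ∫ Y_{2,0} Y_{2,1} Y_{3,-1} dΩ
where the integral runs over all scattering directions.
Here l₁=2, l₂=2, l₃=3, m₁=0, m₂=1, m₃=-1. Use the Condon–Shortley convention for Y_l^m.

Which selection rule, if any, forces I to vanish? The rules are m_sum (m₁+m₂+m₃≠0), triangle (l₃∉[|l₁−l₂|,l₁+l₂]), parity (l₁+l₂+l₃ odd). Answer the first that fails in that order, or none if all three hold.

parity

azimuthal sum: 0 + 1 − 1 = 0  ✓
0 ≤ 3 ≤ 4 (triangle on l)  ✓
L = 2 + 2 + 3 = 7 (odd)  ✗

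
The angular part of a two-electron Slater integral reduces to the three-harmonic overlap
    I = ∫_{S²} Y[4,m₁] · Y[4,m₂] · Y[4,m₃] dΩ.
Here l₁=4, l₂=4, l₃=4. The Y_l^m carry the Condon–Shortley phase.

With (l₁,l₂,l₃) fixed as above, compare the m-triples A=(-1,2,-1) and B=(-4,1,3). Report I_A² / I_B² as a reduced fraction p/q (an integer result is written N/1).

36/49

Shared (l₁,l₂,l₃)=(4,4,4): N and (l;000)² cancel in I_A²/I_B².
A: Δ = 4!·4!·4!/13! = 1/450450; Racah Σ t=2..4: t=2:+1/576 t=3:−1/144 t=4:+1/576 = -1/288; ⇒ 3j(4 4 4; -1 2 -1)² = 20/1001, sgn +1
B: Δ = 4!·4!·4!/13! = 1/450450; Racah Σ t=4..4: t=4:+1/3456 = 1/3456; ⇒ 3j(4 4 4; -4 1 3)² = 35/1287, sgn -1
I_A²/I_B² = (20/1001)/(35/1287) = 36/49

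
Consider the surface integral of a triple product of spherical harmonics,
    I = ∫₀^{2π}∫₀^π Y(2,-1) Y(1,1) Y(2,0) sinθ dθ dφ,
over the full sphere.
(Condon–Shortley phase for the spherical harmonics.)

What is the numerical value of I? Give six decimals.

0.000000

l₁+l₂+l₃=5 is odd: 3j(l;000)=0 ⇒ I=0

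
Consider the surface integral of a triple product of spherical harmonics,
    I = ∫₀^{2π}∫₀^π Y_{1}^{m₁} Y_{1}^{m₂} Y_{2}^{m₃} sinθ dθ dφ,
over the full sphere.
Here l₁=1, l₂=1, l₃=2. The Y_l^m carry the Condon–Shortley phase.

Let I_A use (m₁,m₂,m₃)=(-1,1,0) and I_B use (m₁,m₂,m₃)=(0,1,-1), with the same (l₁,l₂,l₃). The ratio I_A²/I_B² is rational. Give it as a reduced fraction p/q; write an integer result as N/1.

Same 1,1,2: normalisation and zero-m 3j drop out of the ratio.
A: Δ: 0! 2! 2! / 5! → 1/30; sum: t=0:+1/4 = 1/4; 3j²(1 1 2; -1 1 0) = Δ·Π!·Σ² = 1/30  (sign +1)
B: Δ: 0! 2! 2! / 5! → 1/30; sum: t=0:+1/2 = 1/2; 3j²(1 1 2; 0 1 -1) = Δ·Π!·Σ² = 1/10  (sign -1)
I_A²/I_B² = (1/30)/(1/10) = 1/3

1/3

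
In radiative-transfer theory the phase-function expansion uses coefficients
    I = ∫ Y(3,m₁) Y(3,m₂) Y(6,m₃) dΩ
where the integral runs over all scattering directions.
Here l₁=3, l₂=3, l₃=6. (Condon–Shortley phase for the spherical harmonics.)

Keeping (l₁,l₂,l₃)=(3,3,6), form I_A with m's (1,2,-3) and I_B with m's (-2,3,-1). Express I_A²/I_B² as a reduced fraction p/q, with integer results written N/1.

54/1

l's match ⇒ only the (l;m) 3-j factors differ between A and B.
A: triangle coeff Δ(3,3,6) = 1/12012; Σ_t [0,0]: t=0:+1/5760 = 1/5760; (3j)²=9/286 [(3 3 6; 1 2 -3)], sign=-1
B: triangle coeff Δ(3,3,6) = 1/12012; Σ_t [0,0]: t=0:+1/86400 = 1/86400; (3j)²=1/1716 [(3 3 6; -2 3 -1)], sign=-1
I_A²/I_B² = (9/286)/(1/1716) = 54/1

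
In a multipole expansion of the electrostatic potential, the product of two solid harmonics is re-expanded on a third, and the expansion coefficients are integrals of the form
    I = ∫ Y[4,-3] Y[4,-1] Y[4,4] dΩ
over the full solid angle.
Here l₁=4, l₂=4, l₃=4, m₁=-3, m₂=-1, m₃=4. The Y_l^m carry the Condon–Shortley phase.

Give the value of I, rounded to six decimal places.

m-sum 0 ✓  L=12 even ✓  0≤4≤8 ✓
Π(2lᵢ+1) = 9×9×9 = 729
triangle coeff Δ(4,4,4) = 1/450450
Σ_t [0,4]: t=0:+1/13824 t=1:−1/216 t=2:+1/64 t=3:−1/216 t=4:+1/13824 = 5/768
(3j)²=18/1001 [(4 4 4; 0 0 0)], sign=+1
Σ_t [3,3]: t=3:−1/3456 = -1/3456
(3j)²=35/1287 [(4 4 4; -3 -1 4)], sign=-1
⇒ 4πI² = 7290/20449
I = (-1)√(7290/20449/(4π)) = -0.16843130

-0.168431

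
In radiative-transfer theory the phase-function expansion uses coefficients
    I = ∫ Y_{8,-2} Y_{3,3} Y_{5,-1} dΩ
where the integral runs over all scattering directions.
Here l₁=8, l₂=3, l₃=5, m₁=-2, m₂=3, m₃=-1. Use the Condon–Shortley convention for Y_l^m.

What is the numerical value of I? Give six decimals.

0.060840

Checks pass: Σm=0; 16 even; l₃=5∈[5,11].
(2·8+1)(2·3+1)(2·5+1) = 1309
Δ: 6! 10! 0! / 17! → 1/136136
sum: t=3:−1/518400 = -1/518400
3j²(8 3 5; 0 0 0) = Δ·Π!·Σ² = 56/2431  (sign +1)
sum: t=6:+1/12441600 = 1/12441600
3j²(8 3 5; -2 3 -1) = Δ·Π!·Σ² = 15/9724  (sign +1)
combine: 4πI² = 1309·56/2431·15/9724 = 1470/31603
take √, sign +1: I = 0.06084005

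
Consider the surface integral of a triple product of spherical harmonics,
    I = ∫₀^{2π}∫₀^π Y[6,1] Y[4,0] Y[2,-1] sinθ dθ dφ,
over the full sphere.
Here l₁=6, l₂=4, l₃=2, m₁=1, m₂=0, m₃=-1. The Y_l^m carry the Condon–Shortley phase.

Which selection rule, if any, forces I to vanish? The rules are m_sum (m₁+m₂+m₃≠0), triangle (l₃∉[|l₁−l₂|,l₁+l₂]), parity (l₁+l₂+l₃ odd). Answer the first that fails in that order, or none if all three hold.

azimuthal sum: 1 + 0 − 1 = 0  ✓
2 ≤ 2 ≤ 10 (triangle on l)  ✓
L = 6 + 4 + 2 = 12 (even)  ✓

none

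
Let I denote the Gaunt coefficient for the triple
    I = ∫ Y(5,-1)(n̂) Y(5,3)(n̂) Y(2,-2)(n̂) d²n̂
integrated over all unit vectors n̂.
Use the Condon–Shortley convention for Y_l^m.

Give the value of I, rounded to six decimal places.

Checks pass: Σm=0; 12 even; l₃=2∈[0,10].
(2·5+1)(2·5+1)(2·2+1) = 605
Δ: 8! 2! 2! / 13! → 1/38610
sum: t=3:−1/2880 t=4:+1/576 t=5:−1/2880 = 1/960
3j²(5 5 2; 0 0 0) = Δ·Π!·Σ² = 10/429  (sign +1)
sum: t=6:+1/5760 = 1/5760
3j²(5 5 2; -1 3 -2) = Δ·Π!·Σ² = 56/2145  (sign +1)
combine: 4πI² = 605·10/429·56/2145 = 560/1521
take √, sign +1: I = 0.17116875

0.171169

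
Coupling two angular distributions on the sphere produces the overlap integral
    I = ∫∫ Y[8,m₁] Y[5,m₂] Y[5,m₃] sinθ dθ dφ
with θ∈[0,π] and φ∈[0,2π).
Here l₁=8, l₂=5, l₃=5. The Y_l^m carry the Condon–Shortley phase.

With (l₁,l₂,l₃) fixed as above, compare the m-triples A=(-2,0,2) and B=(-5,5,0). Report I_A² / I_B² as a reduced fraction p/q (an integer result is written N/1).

3/143

Same 8,5,5: normalisation and zero-m 3j drop out of the ratio.
A: Δ: 8! 8! 2! / 19! → 1/37413090; sum: t=3:−1/7257600 t=4:+1/829440 t=5:−1/1036800 = 1/9676800; 3j²(8 5 5; -2 0 2) = Δ·Π!·Σ² = 15/46189  (sign -1)
B: Δ: 8! 8! 2! / 19! → 1/37413090; sum: t=8:+1/58060800 = 1/58060800; 3j²(8 5 5; -5 5 0) = Δ·Π!·Σ² = 5/323  (sign -1)
I_A²/I_B² = (15/46189)/(5/323) = 3/143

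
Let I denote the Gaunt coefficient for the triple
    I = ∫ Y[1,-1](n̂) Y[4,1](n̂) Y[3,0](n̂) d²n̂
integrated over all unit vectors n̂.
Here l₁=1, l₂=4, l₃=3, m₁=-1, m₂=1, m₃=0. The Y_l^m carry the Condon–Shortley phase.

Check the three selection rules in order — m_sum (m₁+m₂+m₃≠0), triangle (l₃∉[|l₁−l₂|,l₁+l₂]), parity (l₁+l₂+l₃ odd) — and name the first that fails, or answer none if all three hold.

none

azimuthal sum: -1 + 1 + 0 = 0  ✓
3 ≤ 3 ≤ 5 (triangle on l)  ✓
L = 1 + 4 + 3 = 8 (even)  ✓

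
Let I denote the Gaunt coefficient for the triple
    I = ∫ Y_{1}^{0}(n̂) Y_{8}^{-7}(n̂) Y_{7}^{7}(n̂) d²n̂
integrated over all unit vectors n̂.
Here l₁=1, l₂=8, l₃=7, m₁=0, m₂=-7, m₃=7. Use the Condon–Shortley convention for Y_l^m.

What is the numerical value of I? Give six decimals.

Rules hold: Σm=0, L=16 even, 7≤7≤9.
N = 3·17·15 = 765
Δ = 2!·0!·14!/17! = 1/2040
Racah Σ t=1..1: t=1:−1/25401600 = -1/25401600
⇒ 3j(1 8 7; 0 0 0)² = 8/255, sgn +1
Racah Σ t=1..1: t=1:−1/87178291200 = -1/87178291200
⇒ 3j(1 8 7; 0 -7 7)² = 1/136, sgn -1
4πI² = N·(3j₀)²·(3jₘ)² = 3/17
I = -1·√(0.176471/4π) = -0.11850352

-0.118504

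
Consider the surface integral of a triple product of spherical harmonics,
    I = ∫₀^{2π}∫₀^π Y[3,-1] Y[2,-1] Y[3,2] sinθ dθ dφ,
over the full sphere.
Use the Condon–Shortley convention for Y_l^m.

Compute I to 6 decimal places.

0.162868

Checks pass: Σm=0; 8 even; l₃=3∈[1,5].
(2·3+1)(2·2+1)(2·3+1) = 245
Δ: 2! 4! 2! / 9! → 1/3780
sum: t=0:+1/24 t=1:−1/4 t=2:+1/24 = -1/6
3j²(3 2 3; 0 0 0) = Δ·Π!·Σ² = 4/105  (sign +1)
sum: t=0:+1/48 t=1:−1/12 = -1/16
3j²(3 2 3; -1 -1 2) = Δ·Π!·Σ² = 1/28  (sign +1)
combine: 4πI² = 245·4/105·1/28 = 1/3
take √, sign +1: I = 0.16286750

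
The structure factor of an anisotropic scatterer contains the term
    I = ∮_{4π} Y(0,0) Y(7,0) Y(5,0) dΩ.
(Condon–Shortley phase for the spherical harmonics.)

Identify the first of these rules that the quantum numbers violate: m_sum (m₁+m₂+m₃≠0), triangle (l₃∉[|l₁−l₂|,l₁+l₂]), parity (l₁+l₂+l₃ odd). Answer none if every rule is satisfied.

triangle

m₁+m₂+m₃ = 0 + 0 + 0 = 0  ✓
triangle: |0−7|=7 ≤ l₃=5 ≤ 0+7=7  ✗
parity: l₁+l₂+l₃ = 12 is even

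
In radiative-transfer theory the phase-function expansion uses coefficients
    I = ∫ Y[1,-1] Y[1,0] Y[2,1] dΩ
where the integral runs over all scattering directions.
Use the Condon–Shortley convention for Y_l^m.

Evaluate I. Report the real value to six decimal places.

m-sum 0 ✓  L=4 even ✓  0≤2≤2 ✓
Π(2lᵢ+1) = 3×3×5 = 45
triangle coeff Δ(1,1,2) = 1/30
Σ_t [0,0]: t=0:+1/1 = 1/1
(3j)²=2/15 [(1 1 2; 0 0 0)], sign=+1
Σ_t [0,0]: t=0:+1/2 = 1/2
(3j)²=1/10 [(1 1 2; -1 0 1)], sign=-1
⇒ 4πI² = 3/5
I = (-1)√(3/5/(4π)) = -0.21850969

-0.218510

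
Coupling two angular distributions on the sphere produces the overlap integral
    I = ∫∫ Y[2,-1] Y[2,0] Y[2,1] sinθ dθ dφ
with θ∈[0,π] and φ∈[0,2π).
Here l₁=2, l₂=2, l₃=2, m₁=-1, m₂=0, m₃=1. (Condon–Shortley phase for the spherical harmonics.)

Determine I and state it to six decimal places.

-0.090112

m-sum 0 ✓  L=6 even ✓  0≤2≤4 ✓
Π(2lᵢ+1) = 5×5×5 = 125
triangle coeff Δ(2,2,2) = 1/630
Σ_t [0,2]: t=0:+1/8 t=1:−1/1 t=2:+1/8 = -3/4
(3j)²=2/35 [(2 2 2; 0 0 0)], sign=-1
Σ_t [1,2]: t=1:−1/2 t=2:+1/4 = -1/4
(3j)²=1/70 [(2 2 2; -1 0 1)], sign=+1
⇒ 4πI² = 5/49
I = (-1)√(5/49/(4π)) = -0.09011188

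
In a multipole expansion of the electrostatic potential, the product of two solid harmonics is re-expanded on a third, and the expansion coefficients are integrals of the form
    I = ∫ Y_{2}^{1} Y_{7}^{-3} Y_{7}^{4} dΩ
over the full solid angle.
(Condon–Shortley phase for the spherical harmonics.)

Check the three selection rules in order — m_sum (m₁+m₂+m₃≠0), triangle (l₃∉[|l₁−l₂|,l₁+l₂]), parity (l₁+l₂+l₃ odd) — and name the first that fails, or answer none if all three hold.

m_sum

azimuthal sum: 1 − 3 + 4 = 2  ✗
5 ≤ 7 ≤ 9 (triangle on l)
L = 2 + 7 + 7 = 16 (even)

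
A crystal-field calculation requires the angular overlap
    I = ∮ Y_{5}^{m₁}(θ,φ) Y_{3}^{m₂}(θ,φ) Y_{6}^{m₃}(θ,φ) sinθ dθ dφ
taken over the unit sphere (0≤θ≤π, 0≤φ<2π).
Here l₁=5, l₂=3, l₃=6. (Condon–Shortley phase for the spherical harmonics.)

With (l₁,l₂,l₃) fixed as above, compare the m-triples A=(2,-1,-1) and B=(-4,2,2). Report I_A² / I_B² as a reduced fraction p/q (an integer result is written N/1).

1/3

Same 5,3,6: normalisation and zero-m 3j drop out of the ratio.
A: Δ: 2! 8! 4! / 15! → 1/675675; sum: t=0:+1/5760 t=1:−1/8640 t=2:+1/241920 = 1/16128; 3j²(5 3 6; 2 -1 -1) = Δ·Π!·Σ² = 5/1001  (sign -1)
B: Δ: 2! 8! 4! / 15! → 1/675675; sum: t=1:−1/967680 t=2:+1/60480 = 1/64512; 3j²(5 3 6; -4 2 2) = Δ·Π!·Σ² = 15/1001  (sign +1)
I_A²/I_B² = (5/1001)/(15/1001) = 1/3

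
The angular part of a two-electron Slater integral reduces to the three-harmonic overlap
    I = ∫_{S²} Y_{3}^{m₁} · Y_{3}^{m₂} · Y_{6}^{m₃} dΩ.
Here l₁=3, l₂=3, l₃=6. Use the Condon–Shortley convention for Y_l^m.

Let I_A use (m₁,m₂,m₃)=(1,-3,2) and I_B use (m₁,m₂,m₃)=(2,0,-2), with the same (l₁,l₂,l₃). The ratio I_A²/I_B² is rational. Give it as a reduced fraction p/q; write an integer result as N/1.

Same 3,3,6: normalisation and zero-m 3j drop out of the ratio.
A: Δ: 0! 6! 6! / 13! → 1/12012; sum: t=0:+1/34560 = 1/34560; 3j²(3 3 6; 1 -3 2) = Δ·Π!·Σ² = 1/429  (sign +1)
B: Δ: 0! 6! 6! / 13! → 1/12012; sum: t=0:+1/4320 = 1/4320; 3j²(3 3 6; 2 0 -2) = Δ·Π!·Σ² = 8/429  (sign +1)
I_A²/I_B² = (1/429)/(8/429) = 1/8

1/8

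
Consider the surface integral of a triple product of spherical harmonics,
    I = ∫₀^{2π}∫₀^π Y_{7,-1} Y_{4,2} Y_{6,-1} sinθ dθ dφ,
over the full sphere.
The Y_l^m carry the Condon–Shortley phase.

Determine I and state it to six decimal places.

L=17 odd ⇒ parity kills the (l;000) factor ⇒ I = 0

0.000000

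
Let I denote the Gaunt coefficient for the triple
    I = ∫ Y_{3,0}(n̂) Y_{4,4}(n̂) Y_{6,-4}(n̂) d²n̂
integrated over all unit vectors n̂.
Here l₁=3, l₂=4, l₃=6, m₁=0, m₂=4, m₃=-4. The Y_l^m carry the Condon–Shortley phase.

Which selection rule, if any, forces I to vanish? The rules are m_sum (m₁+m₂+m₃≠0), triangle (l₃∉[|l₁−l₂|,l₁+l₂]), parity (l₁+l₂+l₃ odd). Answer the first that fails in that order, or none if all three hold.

azimuthal sum: 0 + 4 − 4 = 0  ✓
1 ≤ 6 ≤ 7 (triangle on l)  ✓
L = 3 + 4 + 6 = 13 (odd)  ✗

parity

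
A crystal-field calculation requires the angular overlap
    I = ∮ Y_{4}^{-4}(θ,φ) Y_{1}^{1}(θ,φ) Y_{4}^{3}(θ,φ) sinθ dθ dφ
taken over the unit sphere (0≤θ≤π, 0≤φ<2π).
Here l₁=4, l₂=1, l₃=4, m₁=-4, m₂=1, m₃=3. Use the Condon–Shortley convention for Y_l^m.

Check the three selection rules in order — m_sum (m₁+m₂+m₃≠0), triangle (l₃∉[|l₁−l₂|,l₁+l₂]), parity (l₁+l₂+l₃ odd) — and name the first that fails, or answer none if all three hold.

m₁+m₂+m₃ = -4 + 1 + 3 = 0  ✓
triangle: |4−1|=3 ≤ l₃=4 ≤ 4+1=5  ✓
parity: l₁+l₂+l₃ = 9 is odd  ✗

parity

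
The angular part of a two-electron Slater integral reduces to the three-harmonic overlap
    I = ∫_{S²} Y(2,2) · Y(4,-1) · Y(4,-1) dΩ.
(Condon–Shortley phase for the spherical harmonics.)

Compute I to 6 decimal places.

0.200662

m-sum 0 ✓  L=10 even ✓  2≤4≤6 ✓
Π(2lᵢ+1) = 5×9×9 = 405
triangle coeff Δ(2,4,4) = 1/13860
Σ_t [0,2]: t=0:+1/192 t=1:−1/36 t=2:+1/192 = -5/288
(3j)²=20/693 [(2 4 4; 0 0 0)], sign=-1
Σ_t [0,0]: t=0:+1/144 = 1/144
(3j)²=10/231 [(2 4 4; 2 -1 -1)], sign=-1
⇒ 4πI² = 3000/5929
I = (+1)√(3000/5929/(4π)) = 0.20066192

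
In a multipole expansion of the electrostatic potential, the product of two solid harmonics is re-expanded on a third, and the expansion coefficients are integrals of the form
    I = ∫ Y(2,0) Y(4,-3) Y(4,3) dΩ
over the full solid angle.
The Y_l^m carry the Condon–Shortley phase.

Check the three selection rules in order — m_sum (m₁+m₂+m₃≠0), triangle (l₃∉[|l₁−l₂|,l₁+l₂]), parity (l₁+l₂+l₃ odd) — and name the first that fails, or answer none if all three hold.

none

m₁+m₂+m₃ = 0 − 3 + 3 = 0  ✓
triangle: |2−4|=2 ≤ l₃=4 ≤ 2+4=6  ✓
parity: l₁+l₂+l₃ = 10 is even  ✓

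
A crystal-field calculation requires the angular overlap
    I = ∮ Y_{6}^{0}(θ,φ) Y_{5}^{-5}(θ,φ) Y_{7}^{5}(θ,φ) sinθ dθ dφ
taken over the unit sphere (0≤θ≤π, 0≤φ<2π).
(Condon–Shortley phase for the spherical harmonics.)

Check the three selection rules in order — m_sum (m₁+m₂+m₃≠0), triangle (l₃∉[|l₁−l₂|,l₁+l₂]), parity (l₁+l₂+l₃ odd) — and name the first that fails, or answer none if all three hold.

Σmᵢ = 0  ✓
l₃∈[|l₁−l₂|,l₁+l₂]=[1,11], have l₃=7  ✓
Σlᵢ = 18 ⇒ even  ✓

none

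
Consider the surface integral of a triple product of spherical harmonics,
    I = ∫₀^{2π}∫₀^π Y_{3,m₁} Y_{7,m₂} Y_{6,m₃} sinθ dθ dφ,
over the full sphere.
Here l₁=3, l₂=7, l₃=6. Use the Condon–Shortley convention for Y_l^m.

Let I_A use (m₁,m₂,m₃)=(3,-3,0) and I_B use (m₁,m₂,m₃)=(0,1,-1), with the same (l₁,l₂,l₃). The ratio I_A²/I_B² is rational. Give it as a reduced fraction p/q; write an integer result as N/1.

7875/3698

l's match ⇒ only the (l;m) 3-j factors differ between A and B.
A: triangle coeff Δ(3,7,6) = 1/2042040; Σ_t [0,0]: t=0:+1/829440 = 1/829440; (3j)²=225/9724 [(3 7 6; 3 -3 0)], sign=+1
B: triangle coeff Δ(3,7,6) = 1/2042040; Σ_t [1,3]: t=1:−1/362880 t=2:+1/69120 t=3:−1/172800 = 43/7257600; (3j)²=1849/170170 [(3 7 6; 0 1 -1)], sign=-1
I_A²/I_B² = (225/9724)/(1849/170170) = 7875/3698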